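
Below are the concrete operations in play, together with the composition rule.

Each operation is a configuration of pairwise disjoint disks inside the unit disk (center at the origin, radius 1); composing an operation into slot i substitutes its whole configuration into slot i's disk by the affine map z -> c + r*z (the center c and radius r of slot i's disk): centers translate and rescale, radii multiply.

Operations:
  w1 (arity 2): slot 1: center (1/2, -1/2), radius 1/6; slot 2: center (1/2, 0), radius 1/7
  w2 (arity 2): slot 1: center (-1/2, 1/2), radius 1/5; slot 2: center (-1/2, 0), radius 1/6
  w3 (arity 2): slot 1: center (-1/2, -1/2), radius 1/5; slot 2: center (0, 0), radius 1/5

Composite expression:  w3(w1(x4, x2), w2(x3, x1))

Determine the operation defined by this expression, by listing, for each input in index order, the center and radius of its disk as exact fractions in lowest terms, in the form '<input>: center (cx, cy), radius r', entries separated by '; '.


x1: center (-1/10, 0), radius 1/30; x2: center (-2/5, -1/2), radius 1/35; x3: center (-1/10, 1/10), radius 1/25; x4: center (-2/5, -3/5), radius 1/30

Each x-disk chains the slot maps above it in w3; radii multiply.
input x4: composing its 2 substitution steps yields center (-2/5, -3/5), radius 1/30
input x2: composing its 2 substitution steps yields center (-2/5, -1/2), radius 1/35
input x3: composing its 2 substitution steps yields center (-1/10, 1/10), radius 1/25
input x1: composing its 2 substitution steps yields center (-1/10, 0), radius 1/30


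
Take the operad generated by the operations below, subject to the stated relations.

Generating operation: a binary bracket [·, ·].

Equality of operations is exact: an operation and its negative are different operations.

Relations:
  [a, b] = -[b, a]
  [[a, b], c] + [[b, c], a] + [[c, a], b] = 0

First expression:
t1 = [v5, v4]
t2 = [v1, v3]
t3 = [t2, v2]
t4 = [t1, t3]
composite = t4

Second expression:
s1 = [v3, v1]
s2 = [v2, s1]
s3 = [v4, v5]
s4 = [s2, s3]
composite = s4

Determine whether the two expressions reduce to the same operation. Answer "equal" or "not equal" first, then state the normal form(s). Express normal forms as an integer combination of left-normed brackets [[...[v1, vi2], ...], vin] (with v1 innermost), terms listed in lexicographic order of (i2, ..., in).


equal: each reduces to [[[[v1, v3], v2], v4], v5] - [[[[v1, v3], v2], v5], v4]

In normal form, the first expression is [[[[v1, v3], v2], v4], v5] - [[[[v1, v3], v2], v5], v4]
In normal form, the second expression is [[[[v1, v3], v2], v4], v5] - [[[[v1, v3], v2], v5], v4]
One common form — equal.


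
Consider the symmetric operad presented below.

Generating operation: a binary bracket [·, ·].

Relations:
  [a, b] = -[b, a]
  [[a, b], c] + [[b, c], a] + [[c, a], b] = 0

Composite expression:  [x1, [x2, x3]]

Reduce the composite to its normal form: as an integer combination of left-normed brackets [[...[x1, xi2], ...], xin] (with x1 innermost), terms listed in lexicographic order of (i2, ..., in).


[[x1, x2], x3] - [[x1, x3], x2]

Skip Jacobi rewriting: expand, keep x1-initial words, read off terms.
Composite bracket: [x1, [x2, x3]]
The bracket unfolds into 4 signed words via [a, b] = ab - ba (2^2 = 4).
Coefficients come from the x1-initial words:
  sign of x1x2x3 is +1, so it contributes +[[x1, x2], x3]
  sign of x1x3x2 is -1, so it contributes -[[x1, x3], x2]


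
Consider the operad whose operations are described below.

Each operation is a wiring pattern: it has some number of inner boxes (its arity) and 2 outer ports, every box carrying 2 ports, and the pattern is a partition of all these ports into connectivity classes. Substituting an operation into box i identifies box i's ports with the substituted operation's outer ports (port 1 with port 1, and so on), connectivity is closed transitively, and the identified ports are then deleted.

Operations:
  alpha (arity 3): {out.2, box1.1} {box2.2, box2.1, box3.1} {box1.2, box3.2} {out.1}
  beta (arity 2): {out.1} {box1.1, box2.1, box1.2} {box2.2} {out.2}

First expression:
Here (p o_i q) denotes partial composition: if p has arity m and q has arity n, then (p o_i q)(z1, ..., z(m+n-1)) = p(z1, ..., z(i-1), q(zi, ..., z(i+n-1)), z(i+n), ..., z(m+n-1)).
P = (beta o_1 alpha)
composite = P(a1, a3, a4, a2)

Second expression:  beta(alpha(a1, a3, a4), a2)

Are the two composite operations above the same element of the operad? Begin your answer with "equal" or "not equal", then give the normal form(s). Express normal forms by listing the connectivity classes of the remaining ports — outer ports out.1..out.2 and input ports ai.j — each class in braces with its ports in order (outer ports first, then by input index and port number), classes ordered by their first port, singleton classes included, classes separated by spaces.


equal; both compose to {out.1} {out.2} {a1.1, a2.1} {a1.2, a4.2} {a2.2} {a3.1, a3.2, a4.1}

In normal form, the first expression is {out.1} {out.2} {a1.1, a2.1} {a1.2, a4.2} {a2.2} {a3.1, a3.2, a4.1}
In normal form, the second expression is {out.1} {out.2} {a1.1, a2.1} {a1.2, a4.2} {a2.2} {a3.1, a3.2, a4.1}
One common form — equal.


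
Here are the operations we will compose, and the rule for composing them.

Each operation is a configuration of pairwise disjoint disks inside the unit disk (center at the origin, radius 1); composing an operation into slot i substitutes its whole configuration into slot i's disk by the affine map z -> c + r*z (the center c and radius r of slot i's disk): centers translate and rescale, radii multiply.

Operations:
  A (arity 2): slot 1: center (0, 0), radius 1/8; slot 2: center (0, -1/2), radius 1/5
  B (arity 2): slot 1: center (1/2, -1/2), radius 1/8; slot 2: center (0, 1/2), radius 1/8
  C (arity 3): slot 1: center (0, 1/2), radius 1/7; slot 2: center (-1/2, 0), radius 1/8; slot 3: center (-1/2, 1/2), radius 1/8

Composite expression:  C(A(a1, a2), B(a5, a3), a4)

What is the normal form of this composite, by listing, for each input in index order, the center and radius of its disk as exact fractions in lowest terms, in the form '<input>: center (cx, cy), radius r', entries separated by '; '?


a1: center (0, 1/2), radius 1/56; a2: center (0, 3/7), radius 1/35; a3: center (-1/2, 1/16), radius 1/64; a4: center (-1/2, 1/2), radius 1/8; a5: center (-7/16, -1/16), radius 1/64

Affine substitution under C: radii multiply and a-centers shift.
input a1: applying the 2 nested substitutions gives center (0, 1/2), radius 1/56
input a2: applying the 2 nested substitutions gives center (0, 3/7), radius 1/35
input a5: applying the 2 nested substitutions gives center (-7/16, -1/16), radius 1/64
input a3: applying the 2 nested substitutions gives center (-1/2, 1/16), radius 1/64
input a4: applying the 1 nested substitution gives center (-1/2, 1/2), radius 1/8


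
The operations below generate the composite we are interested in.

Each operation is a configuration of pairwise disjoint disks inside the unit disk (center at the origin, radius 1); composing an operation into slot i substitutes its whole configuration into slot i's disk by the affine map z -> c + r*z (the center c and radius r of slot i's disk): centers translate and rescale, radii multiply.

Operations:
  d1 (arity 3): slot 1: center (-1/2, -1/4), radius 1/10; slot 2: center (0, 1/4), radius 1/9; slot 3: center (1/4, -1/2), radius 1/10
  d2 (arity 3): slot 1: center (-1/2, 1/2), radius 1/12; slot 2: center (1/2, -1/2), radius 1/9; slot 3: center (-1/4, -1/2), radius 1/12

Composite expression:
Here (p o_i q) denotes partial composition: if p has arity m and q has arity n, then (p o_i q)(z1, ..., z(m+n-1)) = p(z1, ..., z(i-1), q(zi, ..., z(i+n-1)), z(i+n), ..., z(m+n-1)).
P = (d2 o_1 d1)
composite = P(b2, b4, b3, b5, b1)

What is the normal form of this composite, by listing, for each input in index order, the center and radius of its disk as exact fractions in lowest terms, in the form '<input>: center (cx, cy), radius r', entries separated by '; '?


b1: center (-1/4, -1/2), radius 1/12; b2: center (-13/24, 23/48), radius 1/120; b3: center (-23/48, 11/24), radius 1/120; b4: center (-1/2, 25/48), radius 1/108; b5: center (1/2, -1/2), radius 1/9

Only the slot chain above each b matters under d2; compose those maps.
for b2, the 2-step affine chain lands on center (-13/24, 23/48), radius 1/120
for b4, the 2-step affine chain lands on center (-1/2, 25/48), radius 1/108
for b3, the 2-step affine chain lands on center (-23/48, 11/24), radius 1/120
for b5, the 1-step affine chain lands on center (1/2, -1/2), radius 1/9
for b1, the 1-step affine chain lands on center (-1/4, -1/2), radius 1/12


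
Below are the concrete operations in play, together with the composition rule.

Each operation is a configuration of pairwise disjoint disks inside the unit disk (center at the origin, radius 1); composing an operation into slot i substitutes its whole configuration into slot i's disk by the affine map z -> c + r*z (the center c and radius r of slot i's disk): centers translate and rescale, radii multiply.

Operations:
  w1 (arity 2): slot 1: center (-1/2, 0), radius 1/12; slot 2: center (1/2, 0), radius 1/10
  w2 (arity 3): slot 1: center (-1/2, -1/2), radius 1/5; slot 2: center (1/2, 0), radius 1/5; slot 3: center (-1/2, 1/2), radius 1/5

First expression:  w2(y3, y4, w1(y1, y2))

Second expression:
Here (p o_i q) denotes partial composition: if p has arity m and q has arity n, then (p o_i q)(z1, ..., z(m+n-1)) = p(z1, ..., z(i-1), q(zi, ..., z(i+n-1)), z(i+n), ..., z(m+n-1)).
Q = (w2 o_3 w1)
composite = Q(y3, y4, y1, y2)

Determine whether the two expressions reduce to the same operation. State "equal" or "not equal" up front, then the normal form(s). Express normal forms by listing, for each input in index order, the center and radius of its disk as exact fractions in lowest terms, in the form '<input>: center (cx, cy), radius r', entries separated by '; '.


equal: each reduces to y1: center (-3/5, 1/2), radius 1/60; y2: center (-2/5, 1/2), radius 1/50; y3: center (-1/2, -1/2), radius 1/5; y4: center (1/2, 0), radius 1/5

The first composite normalizes to y1: center (-3/5, 1/2), radius 1/60; y2: center (-2/5, 1/2), radius 1/50; y3: center (-1/2, -1/2), radius 1/5; y4: center (1/2, 0), radius 1/5
The second composite normalizes to y1: center (-3/5, 1/2), radius 1/60; y2: center (-2/5, 1/2), radius 1/50; y3: center (-1/2, -1/2), radius 1/5; y4: center (1/2, 0), radius 1/5
Both agree, so they are equal.


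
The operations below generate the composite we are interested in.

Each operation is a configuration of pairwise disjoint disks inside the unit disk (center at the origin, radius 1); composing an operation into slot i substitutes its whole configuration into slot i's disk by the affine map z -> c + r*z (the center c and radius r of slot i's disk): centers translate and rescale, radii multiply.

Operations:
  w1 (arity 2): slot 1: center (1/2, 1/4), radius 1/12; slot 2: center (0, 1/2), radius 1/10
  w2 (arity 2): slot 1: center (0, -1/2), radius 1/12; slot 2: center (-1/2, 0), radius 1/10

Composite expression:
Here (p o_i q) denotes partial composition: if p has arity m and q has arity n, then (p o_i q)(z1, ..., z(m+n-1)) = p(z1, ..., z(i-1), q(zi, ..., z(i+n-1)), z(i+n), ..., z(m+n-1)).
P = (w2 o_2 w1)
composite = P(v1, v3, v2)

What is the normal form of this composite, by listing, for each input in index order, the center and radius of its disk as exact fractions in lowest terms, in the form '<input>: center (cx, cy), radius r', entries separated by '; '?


v1: center (0, -1/2), radius 1/12; v2: center (-1/2, 1/20), radius 1/100; v3: center (-9/20, 1/40), radius 1/120


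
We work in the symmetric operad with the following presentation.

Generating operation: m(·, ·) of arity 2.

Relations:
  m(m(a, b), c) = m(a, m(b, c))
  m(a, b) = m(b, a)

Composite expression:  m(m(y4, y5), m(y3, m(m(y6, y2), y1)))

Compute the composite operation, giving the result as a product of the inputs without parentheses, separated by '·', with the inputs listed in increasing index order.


Shape and order are irrelevant to m; the y-input set decides.
m(y4, y5) linearizes to y4 · y5
m(y6, y2) linearizes to y6 · y2
m(m(y6, y2), y1) linearizes to y6 · y2 · y1
m(y3, m(m(y6, y2), y1)) linearizes to y3 · y6 · y2 · y1
m(m(y4, y5), m(y3, m(m(y6, y2), y1))) linearizes to y4 · y5 · y3 · y6 · y2 · y1
sorting the factors by input index: y1 · y2 · y3 · y4 · y5 · y6

y1 · y2 · y3 · y4 · y5 · y6


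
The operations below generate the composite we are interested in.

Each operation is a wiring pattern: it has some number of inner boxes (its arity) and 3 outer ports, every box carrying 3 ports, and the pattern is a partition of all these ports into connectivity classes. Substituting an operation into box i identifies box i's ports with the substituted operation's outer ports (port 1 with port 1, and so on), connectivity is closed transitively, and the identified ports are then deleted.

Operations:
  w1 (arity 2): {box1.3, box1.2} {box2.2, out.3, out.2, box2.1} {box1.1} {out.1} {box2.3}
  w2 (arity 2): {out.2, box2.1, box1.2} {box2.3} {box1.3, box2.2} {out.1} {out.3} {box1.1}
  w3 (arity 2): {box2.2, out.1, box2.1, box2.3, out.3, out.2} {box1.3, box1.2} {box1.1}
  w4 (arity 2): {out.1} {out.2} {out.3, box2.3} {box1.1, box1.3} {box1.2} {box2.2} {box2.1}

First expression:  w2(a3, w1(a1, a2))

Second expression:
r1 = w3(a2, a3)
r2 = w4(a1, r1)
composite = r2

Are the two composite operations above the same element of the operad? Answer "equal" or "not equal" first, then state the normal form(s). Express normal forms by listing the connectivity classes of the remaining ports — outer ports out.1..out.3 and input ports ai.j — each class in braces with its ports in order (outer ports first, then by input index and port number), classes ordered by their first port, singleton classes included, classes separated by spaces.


The first expression, normalized: {out.1} {out.2, a3.2} {out.3} {a1.1} {a1.2, a1.3} {a2.1, a2.2, a3.3} {a2.3} {a3.1}
The second expression, normalized: {out.1} {out.2} {out.3, a3.1, a3.2, a3.3} {a1.1, a1.3} {a1.2} {a2.1} {a2.2, a2.3}
No match — not equal.

not equal; first: {out.1} {out.2, a3.2} {out.3} {a1.1} {a1.2, a1.3} {a2.1, a2.2, a3.3} {a2.3} {a3.1}; second: {out.1} {out.2} {out.3, a3.1, a3.2, a3.3} {a1.1, a1.3} {a1.2} {a2.1} {a2.2, a2.3}


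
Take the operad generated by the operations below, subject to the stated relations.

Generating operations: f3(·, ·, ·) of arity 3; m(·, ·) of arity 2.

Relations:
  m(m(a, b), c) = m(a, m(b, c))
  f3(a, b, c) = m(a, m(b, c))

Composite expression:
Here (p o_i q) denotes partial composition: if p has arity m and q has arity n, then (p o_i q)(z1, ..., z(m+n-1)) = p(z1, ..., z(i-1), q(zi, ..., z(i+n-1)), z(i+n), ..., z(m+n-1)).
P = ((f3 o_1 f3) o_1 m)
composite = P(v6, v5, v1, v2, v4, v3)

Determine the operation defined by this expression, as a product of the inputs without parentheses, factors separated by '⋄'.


Every regrouping of f3 is equal, so read the v-inputs in written order.
m(v6, v5) collapses to v6 ⋄ v5
f3(m(v6, v5), v1, v2) collapses to v6 ⋄ v5 ⋄ v1 ⋄ v2
f3(f3(m(v6, v5), v1, v2), v4, v3) collapses to v6 ⋄ v5 ⋄ v1 ⋄ v2 ⋄ v4 ⋄ v3

v6 ⋄ v5 ⋄ v1 ⋄ v2 ⋄ v4 ⋄ v3


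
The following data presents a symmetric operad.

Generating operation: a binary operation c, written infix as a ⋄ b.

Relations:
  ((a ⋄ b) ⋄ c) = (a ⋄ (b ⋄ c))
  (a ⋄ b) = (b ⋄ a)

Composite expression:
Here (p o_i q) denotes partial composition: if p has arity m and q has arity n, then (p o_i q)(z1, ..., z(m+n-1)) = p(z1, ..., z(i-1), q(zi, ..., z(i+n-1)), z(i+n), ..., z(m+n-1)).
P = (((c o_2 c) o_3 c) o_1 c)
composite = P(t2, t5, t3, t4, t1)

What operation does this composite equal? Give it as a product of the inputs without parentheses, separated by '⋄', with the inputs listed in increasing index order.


t1 ⋄ t2 ⋄ t3 ⋄ t4 ⋄ t5

Shape and order are irrelevant to c; the t-input set decides.
(t2 ⋄ t5) unparenthesizes to t2 ⋄ t5
(t4 ⋄ t1) unparenthesizes to t4 ⋄ t1
(t3 ⋄ (t4 ⋄ t1)) unparenthesizes to t3 ⋄ t4 ⋄ t1
((t2 ⋄ t5) ⋄ (t3 ⋄ (t4 ⋄ t1))) unparenthesizes to t2 ⋄ t5 ⋄ t3 ⋄ t4 ⋄ t1
rearranged into index order: t1 ⋄ t2 ⋄ t3 ⋄ t4 ⋄ t5


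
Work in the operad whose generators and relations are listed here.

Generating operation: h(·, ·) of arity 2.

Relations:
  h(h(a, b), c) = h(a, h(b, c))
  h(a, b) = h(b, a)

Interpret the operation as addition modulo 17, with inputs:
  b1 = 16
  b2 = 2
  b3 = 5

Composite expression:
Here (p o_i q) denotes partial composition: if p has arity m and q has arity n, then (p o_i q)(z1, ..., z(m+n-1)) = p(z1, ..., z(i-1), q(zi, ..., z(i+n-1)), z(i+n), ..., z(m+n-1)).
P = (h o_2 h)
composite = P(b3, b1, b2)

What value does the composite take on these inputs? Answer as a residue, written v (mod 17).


6 (mod 17)

h(b1, b2) = 1
h(b3, h(b1, b2)) = 6


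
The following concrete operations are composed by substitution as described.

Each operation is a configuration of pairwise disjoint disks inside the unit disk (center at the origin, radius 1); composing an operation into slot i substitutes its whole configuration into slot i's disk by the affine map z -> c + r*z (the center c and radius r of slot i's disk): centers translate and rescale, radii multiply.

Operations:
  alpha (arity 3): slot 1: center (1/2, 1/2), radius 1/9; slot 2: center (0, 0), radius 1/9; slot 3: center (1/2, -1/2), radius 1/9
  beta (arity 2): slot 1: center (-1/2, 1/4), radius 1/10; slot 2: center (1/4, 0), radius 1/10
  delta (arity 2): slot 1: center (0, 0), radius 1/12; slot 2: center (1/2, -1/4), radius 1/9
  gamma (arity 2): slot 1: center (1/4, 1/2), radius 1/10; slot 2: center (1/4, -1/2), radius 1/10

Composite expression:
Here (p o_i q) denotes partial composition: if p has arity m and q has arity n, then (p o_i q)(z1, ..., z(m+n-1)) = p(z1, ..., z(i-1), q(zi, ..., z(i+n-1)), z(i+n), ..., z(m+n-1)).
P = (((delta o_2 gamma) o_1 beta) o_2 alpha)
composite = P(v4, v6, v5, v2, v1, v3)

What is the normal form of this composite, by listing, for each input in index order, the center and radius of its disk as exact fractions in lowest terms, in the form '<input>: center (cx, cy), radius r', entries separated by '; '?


v1: center (19/36, -7/36), radius 1/90; v2: center (1/40, -1/240), radius 1/1080; v3: center (19/36, -11/36), radius 1/90; v4: center (-1/24, 1/48), radius 1/120; v5: center (1/48, 0), radius 1/1080; v6: center (1/40, 1/240), radius 1/1080


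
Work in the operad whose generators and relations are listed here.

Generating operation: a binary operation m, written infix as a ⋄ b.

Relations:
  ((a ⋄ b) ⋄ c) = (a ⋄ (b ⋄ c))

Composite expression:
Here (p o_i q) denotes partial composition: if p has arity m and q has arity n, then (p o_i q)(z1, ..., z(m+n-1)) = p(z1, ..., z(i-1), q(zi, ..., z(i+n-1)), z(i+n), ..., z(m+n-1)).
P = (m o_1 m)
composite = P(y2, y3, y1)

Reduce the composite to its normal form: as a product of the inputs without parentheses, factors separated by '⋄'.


Associativity of m dissolves the nesting; only the y-input order survives.
(y2 ⋄ y3) spells out as y2 ⋄ y3
((y2 ⋄ y3) ⋄ y1) spells out as y2 ⋄ y3 ⋄ y1

y2 ⋄ y3 ⋄ y1


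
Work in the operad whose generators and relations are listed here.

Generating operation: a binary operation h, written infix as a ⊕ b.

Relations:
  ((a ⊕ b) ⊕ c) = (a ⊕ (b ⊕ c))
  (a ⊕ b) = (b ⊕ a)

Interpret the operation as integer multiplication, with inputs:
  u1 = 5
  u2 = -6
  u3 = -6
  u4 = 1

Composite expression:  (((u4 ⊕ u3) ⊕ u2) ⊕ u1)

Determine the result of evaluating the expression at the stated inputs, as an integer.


(u4 ⊕ u3) = -6
((u4 ⊕ u3) ⊕ u2) = 36
(((u4 ⊕ u3) ⊕ u2) ⊕ u1) = 180

180


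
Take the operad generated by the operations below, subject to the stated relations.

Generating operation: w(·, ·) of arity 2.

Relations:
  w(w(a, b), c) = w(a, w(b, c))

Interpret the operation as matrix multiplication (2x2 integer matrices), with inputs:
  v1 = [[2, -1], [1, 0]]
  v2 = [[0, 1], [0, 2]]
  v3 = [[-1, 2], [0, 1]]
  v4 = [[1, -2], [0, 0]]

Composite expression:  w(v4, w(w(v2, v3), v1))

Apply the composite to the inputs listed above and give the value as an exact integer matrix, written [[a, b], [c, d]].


[[-3, 0], [0, 0]]


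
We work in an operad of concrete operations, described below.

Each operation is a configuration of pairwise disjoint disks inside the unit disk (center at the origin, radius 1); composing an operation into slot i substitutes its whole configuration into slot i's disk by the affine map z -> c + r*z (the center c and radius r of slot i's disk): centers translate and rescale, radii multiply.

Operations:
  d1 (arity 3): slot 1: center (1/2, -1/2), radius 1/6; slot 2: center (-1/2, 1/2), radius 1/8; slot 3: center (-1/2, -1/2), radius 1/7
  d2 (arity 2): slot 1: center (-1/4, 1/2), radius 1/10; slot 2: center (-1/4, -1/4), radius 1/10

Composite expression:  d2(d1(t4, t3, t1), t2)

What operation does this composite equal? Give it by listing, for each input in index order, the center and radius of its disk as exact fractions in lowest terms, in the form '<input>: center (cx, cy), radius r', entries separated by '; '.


Only the slot chain above each t matters under d2; compose those maps.
tracing t4 down its 2-map path: center (-1/5, 9/20), radius 1/60
tracing t3 down its 2-map path: center (-3/10, 11/20), radius 1/80
tracing t1 down its 2-map path: center (-3/10, 9/20), radius 1/70
tracing t2 down its 1-map path: center (-1/4, -1/4), radius 1/10

t1: center (-3/10, 9/20), radius 1/70; t2: center (-1/4, -1/4), radius 1/10; t3: center (-3/10, 11/20), radius 1/80; t4: center (-1/5, 9/20), radius 1/60


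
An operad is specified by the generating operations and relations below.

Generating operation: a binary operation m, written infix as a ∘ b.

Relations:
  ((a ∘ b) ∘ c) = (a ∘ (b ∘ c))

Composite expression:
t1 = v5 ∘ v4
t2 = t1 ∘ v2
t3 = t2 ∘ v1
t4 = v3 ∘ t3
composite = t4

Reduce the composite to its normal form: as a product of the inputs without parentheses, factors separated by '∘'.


v3 ∘ v5 ∘ v4 ∘ v2 ∘ v1

Associativity of m dissolves the nesting; only the v-input order survives.
(v5 ∘ v4) unparenthesizes to v5 ∘ v4
((v5 ∘ v4) ∘ v2) unparenthesizes to v5 ∘ v4 ∘ v2
(((v5 ∘ v4) ∘ v2) ∘ v1) unparenthesizes to v5 ∘ v4 ∘ v2 ∘ v1
(v3 ∘ (((v5 ∘ v4) ∘ v2) ∘ v1)) unparenthesizes to v3 ∘ v5 ∘ v4 ∘ v2 ∘ v1


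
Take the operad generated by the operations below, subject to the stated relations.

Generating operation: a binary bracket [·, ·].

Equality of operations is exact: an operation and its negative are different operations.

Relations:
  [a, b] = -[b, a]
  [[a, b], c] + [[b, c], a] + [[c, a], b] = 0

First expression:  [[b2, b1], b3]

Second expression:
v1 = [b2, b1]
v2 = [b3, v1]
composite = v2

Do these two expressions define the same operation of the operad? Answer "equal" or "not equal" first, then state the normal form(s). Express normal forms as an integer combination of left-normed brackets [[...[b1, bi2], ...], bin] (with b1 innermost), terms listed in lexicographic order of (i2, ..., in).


The first expression reduces to -[[b1, b2], b3]
The second expression reduces to [[b1, b2], b3]
Distinct normal forms: not equal.

not equal; the first gives -[[b1, b2], b3] and the second [[b1, b2], b3]


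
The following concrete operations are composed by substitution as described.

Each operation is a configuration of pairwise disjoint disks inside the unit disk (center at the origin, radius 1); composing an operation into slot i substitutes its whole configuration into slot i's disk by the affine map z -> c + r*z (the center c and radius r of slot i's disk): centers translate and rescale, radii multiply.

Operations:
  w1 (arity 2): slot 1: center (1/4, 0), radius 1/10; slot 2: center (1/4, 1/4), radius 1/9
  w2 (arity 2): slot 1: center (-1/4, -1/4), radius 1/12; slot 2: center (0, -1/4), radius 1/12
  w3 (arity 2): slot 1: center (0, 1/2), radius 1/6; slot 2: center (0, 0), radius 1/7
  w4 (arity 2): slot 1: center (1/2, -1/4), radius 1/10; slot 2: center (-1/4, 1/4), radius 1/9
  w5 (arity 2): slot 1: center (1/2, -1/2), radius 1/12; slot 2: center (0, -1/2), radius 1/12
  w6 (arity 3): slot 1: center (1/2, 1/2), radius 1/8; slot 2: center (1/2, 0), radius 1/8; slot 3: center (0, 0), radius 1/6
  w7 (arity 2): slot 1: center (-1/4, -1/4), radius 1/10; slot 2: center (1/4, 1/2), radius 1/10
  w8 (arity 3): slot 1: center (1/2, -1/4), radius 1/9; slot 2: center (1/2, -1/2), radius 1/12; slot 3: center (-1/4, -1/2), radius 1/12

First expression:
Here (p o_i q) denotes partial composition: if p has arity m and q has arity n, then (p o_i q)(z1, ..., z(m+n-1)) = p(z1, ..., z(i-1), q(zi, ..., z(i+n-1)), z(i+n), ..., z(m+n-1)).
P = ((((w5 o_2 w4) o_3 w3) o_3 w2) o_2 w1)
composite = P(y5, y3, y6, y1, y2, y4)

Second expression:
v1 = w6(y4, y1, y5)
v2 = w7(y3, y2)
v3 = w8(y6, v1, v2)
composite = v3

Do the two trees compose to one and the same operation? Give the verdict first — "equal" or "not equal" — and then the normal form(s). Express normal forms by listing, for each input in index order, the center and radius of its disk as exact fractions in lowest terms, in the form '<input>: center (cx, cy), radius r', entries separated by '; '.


not equal; first: y1: center (-55/2592, -1231/2592), radius 1/7776; y2: center (-1/48, -1231/2592), radius 1/7776; y3: center (7/160, -25/48), radius 1/1200; y4: center (-1/48, -23/48), radius 1/756; y5: center (1/2, -1/2), radius 1/12; y6: center (7/160, -83/160), radius 1/1080; second: y1: center (13/24, -1/2), radius 1/96; y2: center (-11/48, -11/24), radius 1/120; y3: center (-13/48, -25/48), radius 1/120; y4: center (13/24, -11/24), radius 1/96; y5: center (1/2, -1/2), radius 1/72; y6: center (1/2, -1/4), radius 1/9

Normal form of the first expression: y1: center (-55/2592, -1231/2592), radius 1/7776; y2: center (-1/48, -1231/2592), radius 1/7776; y3: center (7/160, -25/48), radius 1/1200; y4: center (-1/48, -23/48), radius 1/756; y5: center (1/2, -1/2), radius 1/12; y6: center (7/160, -83/160), radius 1/1080
Normal form of the second expression: y1: center (13/24, -1/2), radius 1/96; y2: center (-11/48, -11/24), radius 1/120; y3: center (-13/48, -25/48), radius 1/120; y4: center (13/24, -11/24), radius 1/96; y5: center (1/2, -1/2), radius 1/72; y6: center (1/2, -1/4), radius 1/9
Different reductions; not equal.


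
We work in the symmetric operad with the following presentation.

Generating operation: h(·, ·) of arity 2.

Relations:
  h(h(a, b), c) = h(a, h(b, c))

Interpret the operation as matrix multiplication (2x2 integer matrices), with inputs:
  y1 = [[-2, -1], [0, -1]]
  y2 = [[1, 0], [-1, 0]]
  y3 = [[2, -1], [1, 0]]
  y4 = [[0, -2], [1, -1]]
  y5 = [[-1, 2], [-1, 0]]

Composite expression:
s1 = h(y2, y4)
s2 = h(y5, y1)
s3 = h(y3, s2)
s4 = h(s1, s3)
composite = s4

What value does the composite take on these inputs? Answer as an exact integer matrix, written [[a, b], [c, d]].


[[-4, 2], [4, -2]]

h(y2, y4) = [[0, -2], [0, 2]]
h(y5, y1) = [[2, -1], [2, 1]]
h(y3, h(y5, y1)) = [[2, -3], [2, -1]]
h(h(y2, y4), h(y3, h(y5, y1))) = [[-4, 2], [4, -2]]


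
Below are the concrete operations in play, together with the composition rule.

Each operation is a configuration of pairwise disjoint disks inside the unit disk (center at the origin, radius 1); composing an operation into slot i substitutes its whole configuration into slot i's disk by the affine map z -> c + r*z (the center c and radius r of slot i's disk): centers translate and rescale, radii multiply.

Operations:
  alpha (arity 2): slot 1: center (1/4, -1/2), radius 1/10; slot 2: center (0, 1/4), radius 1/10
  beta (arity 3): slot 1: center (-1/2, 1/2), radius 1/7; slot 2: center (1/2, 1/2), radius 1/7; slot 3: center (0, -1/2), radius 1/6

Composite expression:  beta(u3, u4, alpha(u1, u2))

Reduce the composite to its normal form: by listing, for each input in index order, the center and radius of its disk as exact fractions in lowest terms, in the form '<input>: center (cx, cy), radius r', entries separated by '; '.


u1: center (1/24, -7/12), radius 1/60; u2: center (0, -11/24), radius 1/60; u3: center (-1/2, 1/2), radius 1/7; u4: center (1/2, 1/2), radius 1/7

Follow each u-input down from beta: c' goes to c + r*c', radius to r*r'.
input u3: applying the 1 nested substitution gives center (-1/2, 1/2), radius 1/7
input u4: applying the 1 nested substitution gives center (1/2, 1/2), radius 1/7
input u1: applying the 2 nested substitutions gives center (1/24, -7/12), radius 1/60
input u2: applying the 2 nested substitutions gives center (0, -11/24), radius 1/60


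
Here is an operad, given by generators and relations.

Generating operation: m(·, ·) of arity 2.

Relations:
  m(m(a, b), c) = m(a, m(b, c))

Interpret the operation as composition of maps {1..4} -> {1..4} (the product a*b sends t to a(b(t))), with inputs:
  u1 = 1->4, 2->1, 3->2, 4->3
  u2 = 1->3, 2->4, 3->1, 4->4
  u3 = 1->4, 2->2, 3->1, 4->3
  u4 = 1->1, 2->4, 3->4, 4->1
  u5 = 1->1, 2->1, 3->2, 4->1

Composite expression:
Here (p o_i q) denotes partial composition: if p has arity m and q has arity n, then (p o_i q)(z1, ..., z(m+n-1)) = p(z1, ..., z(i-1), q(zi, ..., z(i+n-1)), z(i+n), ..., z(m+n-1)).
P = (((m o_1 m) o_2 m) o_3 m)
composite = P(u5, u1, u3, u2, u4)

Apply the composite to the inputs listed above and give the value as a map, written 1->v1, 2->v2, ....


m(u3, u2) = 1->1, 2->3, 3->4, 4->3
m(u1, m(u3, u2)) = 1->4, 2->2, 3->3, 4->2
m(u5, m(u1, m(u3, u2))) = 1->1, 2->1, 3->2, 4->1
m(m(u5, m(u1, m(u3, u2))), u4) = 1->1, 2->1, 3->1, 4->1

1->1, 2->1, 3->1, 4->1


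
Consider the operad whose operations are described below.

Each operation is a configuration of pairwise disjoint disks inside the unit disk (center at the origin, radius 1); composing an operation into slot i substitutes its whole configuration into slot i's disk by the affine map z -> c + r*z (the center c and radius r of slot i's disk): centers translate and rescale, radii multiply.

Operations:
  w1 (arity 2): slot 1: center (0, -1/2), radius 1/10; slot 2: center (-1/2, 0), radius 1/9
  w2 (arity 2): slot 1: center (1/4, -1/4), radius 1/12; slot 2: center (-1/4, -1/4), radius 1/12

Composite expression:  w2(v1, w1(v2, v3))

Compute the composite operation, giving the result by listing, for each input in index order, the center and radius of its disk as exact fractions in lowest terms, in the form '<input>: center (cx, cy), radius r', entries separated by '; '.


Follow each v-input down from w2: c' goes to c + r*c', radius to r*r'.
for v1, the 1-step affine chain lands on center (1/4, -1/4), radius 1/12
for v2, the 2-step affine chain lands on center (-1/4, -7/24), radius 1/120
for v3, the 2-step affine chain lands on center (-7/24, -1/4), radius 1/108

v1: center (1/4, -1/4), radius 1/12; v2: center (-1/4, -7/24), radius 1/120; v3: center (-7/24, -1/4), radius 1/108


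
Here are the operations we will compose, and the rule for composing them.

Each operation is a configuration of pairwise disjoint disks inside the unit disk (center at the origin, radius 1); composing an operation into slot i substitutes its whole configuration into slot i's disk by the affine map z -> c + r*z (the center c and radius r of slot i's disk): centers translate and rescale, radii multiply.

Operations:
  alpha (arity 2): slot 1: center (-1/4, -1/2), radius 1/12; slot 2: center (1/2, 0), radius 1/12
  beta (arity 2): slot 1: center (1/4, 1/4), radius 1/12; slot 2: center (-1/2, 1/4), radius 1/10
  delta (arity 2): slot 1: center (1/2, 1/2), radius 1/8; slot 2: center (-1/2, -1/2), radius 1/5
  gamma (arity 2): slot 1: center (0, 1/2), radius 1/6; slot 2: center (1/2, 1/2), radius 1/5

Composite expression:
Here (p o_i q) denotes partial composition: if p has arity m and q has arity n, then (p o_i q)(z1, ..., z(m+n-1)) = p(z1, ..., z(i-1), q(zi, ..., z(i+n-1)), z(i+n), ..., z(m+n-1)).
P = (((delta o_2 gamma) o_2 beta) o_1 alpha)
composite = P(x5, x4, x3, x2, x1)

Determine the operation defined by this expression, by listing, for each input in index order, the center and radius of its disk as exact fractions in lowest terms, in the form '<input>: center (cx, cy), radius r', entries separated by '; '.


Affine substitution under delta: radii multiply and x-centers shift.
tracing x5 down its 2-map path: center (15/32, 7/16), radius 1/96
tracing x4 down its 2-map path: center (9/16, 1/2), radius 1/96
tracing x3 down its 3-map path: center (-59/120, -47/120), radius 1/360
tracing x2 down its 3-map path: center (-31/60, -47/120), radius 1/300
tracing x1 down its 2-map path: center (-2/5, -2/5), radius 1/25

x1: center (-2/5, -2/5), radius 1/25; x2: center (-31/60, -47/120), radius 1/300; x3: center (-59/120, -47/120), radius 1/360; x4: center (9/16, 1/2), radius 1/96; x5: center (15/32, 7/16), radius 1/96


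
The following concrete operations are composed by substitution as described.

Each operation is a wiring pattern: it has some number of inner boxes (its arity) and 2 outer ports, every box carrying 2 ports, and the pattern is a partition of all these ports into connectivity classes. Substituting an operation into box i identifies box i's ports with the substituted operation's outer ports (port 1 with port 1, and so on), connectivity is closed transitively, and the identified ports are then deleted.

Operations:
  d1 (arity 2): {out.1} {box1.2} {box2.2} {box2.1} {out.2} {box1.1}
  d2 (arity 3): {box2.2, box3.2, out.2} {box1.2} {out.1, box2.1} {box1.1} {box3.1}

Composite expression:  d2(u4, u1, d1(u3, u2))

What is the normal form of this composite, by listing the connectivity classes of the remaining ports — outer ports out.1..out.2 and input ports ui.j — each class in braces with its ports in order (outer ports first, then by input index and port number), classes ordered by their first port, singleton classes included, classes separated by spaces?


{out.1, u1.1} {out.2, u1.2} {u2.1} {u2.2} {u3.1} {u3.2} {u4.1} {u4.2}

Reachability decides: close wires over d2-identified ports.
through d1, on inputs (u3, u2): {out.1} {out.2} {u2.1} {u2.2} {u3.1} {u3.2} (out.j = stage outer ports)
through d2, on inputs (u4, u1, u3, u2): {out.1, u1.1} {out.2, u1.2} {u2.1} {u2.2} {u3.1} {u3.2} {u4.1} {u4.2} (out.j = stage outer ports)


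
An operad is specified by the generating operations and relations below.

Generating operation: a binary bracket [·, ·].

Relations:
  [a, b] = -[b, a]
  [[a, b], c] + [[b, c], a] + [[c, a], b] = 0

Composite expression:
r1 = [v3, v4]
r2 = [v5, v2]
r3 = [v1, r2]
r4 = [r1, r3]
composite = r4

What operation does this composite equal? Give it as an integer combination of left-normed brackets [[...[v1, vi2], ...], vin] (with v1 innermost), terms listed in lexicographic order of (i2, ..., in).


[[[[v1, v2], v5], v3], v4] - [[[[v1, v2], v5], v4], v3] - [[[[v1, v5], v2], v3], v4] + [[[[v1, v5], v2], v4], v3]


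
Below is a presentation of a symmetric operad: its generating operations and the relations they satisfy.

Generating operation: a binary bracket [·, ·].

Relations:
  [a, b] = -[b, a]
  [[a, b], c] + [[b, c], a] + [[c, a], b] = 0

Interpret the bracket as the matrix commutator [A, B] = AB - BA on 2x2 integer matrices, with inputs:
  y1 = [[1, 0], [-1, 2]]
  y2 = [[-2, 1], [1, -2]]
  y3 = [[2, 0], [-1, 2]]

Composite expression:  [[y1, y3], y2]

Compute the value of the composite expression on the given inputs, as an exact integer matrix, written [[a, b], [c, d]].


[[1, 0], [0, -1]]


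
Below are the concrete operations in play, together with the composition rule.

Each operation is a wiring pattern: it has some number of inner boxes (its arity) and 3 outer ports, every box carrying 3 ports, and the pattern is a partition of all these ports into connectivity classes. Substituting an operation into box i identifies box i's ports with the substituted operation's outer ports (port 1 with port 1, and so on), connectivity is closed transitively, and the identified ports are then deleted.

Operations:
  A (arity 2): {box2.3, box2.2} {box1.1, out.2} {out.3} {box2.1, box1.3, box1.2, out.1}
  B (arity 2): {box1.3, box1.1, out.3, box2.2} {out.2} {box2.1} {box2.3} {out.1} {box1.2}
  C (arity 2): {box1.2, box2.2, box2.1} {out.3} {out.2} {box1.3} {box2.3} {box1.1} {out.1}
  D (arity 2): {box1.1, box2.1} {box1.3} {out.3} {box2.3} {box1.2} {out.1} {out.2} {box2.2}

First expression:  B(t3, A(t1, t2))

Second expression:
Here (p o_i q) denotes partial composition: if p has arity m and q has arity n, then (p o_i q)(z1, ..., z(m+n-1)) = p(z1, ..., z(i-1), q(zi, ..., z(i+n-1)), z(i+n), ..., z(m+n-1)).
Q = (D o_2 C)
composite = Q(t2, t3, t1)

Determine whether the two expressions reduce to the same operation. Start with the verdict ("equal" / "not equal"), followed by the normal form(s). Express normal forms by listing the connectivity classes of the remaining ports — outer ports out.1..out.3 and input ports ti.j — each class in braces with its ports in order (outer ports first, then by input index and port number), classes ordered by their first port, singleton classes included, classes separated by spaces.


not equal; first: {out.1} {out.2} {out.3, t1.1, t3.1, t3.3} {t1.2, t1.3, t2.1} {t2.2, t2.3} {t3.2}; second: {out.1} {out.2} {out.3} {t1.1, t1.2, t3.2} {t1.3} {t2.1} {t2.2} {t2.3} {t3.1} {t3.3}

Normal form of the first expression: {out.1} {out.2} {out.3, t1.1, t3.1, t3.3} {t1.2, t1.3, t2.1} {t2.2, t2.3} {t3.2}
Normal form of the second expression: {out.1} {out.2} {out.3} {t1.1, t1.2, t3.2} {t1.3} {t2.1} {t2.2} {t2.3} {t3.1} {t3.3}
Distinct normal forms: not equal.


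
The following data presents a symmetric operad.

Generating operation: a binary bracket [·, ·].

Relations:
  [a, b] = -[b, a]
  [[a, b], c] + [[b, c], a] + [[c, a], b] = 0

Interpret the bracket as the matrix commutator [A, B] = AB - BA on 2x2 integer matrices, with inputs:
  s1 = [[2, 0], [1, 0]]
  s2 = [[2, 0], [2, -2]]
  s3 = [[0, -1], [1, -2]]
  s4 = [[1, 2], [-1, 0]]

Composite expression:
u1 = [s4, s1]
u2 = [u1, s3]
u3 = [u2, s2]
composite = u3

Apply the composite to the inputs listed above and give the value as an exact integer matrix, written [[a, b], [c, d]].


[[8, -16], [-12, -8]]

[s4, s1] = [[2, -4], [-3, -2]]
[[s4, s1], s3] = [[-7, 4], [-10, 7]]
[[[s4, s1], s3], s2] = [[8, -16], [-12, -8]]


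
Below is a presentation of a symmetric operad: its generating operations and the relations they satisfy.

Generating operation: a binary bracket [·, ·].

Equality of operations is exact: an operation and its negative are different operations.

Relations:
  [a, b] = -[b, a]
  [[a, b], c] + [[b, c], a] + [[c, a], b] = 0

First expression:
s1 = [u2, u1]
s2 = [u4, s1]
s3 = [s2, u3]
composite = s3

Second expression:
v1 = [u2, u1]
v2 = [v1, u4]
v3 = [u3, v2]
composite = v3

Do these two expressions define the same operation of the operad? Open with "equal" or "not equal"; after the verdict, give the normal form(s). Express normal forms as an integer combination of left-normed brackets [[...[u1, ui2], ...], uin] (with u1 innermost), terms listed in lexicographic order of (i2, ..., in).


equal: each reduces to [[[u1, u2], u4], u3]


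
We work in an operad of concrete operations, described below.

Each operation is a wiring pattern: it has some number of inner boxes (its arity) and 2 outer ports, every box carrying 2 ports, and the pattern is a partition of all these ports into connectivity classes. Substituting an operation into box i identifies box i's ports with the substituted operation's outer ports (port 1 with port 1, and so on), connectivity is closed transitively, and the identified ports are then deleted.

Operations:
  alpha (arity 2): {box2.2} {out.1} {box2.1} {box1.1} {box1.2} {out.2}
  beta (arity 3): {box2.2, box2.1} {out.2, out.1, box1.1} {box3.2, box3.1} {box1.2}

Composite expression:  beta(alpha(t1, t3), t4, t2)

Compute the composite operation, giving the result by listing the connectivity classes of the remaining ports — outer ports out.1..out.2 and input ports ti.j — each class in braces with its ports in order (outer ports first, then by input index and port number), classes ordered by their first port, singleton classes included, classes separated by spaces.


{out.1, out.2} {t1.1} {t1.2} {t2.1, t2.2} {t3.1} {t3.2} {t4.1, t4.2}

After gluing at beta, chains via deleted ports link the t-ports.
through alpha, on inputs (t1, t3): {out.1} {out.2} {t1.1} {t1.2} {t3.1} {t3.2} (out.j = stage outer ports)
through beta, on inputs (t1, t3, t4, t2): {out.1, out.2} {t1.1} {t1.2} {t2.1, t2.2} {t3.1} {t3.2} {t4.1, t4.2} (out.j = stage outer ports)
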